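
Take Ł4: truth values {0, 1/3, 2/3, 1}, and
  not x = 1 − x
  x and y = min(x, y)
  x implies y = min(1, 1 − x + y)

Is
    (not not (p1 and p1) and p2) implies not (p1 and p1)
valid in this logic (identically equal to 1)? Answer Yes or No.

Counterexample: take p1 = 2/3, p2 = 2/3.
p1 and p1 = 2/3 and 2/3 = 2/3
not (p1 and p1) = not 2/3 = 1/3
not not (p1 and p1) = not 1/3 = 2/3
not not (p1 and p1) and p2 = 2/3 and 2/3 = 2/3
p1 and p1 = 2/3 and 2/3 = 2/3
not (p1 and p1) = not 2/3 = 1/3
(not not (p1 and p1) and p2) implies not (p1 and p1) = 2/3 implies 1/3 = 2/3
This gives 2/3 ≠ 1.

No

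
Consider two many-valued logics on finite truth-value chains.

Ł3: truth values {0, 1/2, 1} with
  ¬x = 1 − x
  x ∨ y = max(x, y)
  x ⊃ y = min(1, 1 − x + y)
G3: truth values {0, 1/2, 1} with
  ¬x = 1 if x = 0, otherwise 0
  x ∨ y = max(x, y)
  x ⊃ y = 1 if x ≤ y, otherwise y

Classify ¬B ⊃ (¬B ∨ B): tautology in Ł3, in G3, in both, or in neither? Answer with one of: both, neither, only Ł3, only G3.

In Ł3: every assignment gives 1 — tautology.
In G3: every assignment gives 1 — tautology.

both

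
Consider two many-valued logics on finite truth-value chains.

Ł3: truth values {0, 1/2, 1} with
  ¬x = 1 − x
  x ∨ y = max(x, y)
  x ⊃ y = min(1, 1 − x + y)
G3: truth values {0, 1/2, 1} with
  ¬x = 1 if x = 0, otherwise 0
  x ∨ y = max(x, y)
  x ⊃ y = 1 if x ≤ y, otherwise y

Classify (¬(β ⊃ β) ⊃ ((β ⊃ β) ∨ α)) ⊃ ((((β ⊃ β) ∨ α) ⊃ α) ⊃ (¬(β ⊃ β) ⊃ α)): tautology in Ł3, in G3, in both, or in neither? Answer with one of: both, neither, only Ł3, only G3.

In Ł3: every assignment gives 1 — tautology.
In G3: every assignment gives 1 — tautology.

both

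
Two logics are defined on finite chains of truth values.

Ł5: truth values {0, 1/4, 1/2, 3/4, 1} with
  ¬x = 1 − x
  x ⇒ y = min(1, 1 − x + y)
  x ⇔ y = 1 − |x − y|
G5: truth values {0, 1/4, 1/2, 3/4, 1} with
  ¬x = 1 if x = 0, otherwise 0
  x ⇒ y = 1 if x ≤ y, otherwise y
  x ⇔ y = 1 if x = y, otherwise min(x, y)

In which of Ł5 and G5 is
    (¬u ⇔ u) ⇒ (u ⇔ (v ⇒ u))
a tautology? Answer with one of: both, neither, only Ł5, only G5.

only G5

In Ł5: at u = 1/4, v = 0 the value is 3/4 — not a tautology.
In G5: every assignment gives 1 — tautology.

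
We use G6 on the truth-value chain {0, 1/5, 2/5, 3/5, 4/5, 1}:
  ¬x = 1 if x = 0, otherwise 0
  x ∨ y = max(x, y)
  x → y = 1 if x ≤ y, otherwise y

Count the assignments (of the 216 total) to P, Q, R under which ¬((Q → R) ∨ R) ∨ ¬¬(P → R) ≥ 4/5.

value 1: 211 assignments (counts)
value 0: 5 assignments
So 211 of the 216 assignments meet the threshold.

211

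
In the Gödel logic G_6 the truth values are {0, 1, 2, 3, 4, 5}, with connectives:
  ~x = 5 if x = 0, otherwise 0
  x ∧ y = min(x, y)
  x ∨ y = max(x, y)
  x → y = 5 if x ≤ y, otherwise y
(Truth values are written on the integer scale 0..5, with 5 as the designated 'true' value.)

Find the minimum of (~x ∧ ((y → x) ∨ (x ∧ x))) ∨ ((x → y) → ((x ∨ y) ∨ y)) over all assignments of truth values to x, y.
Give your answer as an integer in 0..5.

1

Take x = 0, y = 1:
~x = ~0 = 5
y → x = 1 → 0 = 0
x ∧ x = 0 ∧ 0 = 0
(y → x) ∨ (x ∧ x) = 0 ∨ 0 = 0
~x ∧ ((y → x) ∨ (x ∧ x)) = 5 ∧ 0 = 0
x → y = 0 → 1 = 5
x ∨ y = 0 ∨ 1 = 1
(x ∨ y) ∨ y = 1 ∨ 1 = 1
(x → y) → ((x ∨ y) ∨ y) = 5 → 1 = 1
(~x ∧ ((y → x) ∨ (x ∧ x))) ∨ ((x → y) → ((x ∨ y) ∨ y)) = 0 ∨ 1 = 1
No assignment yields a value below 1, so this is the minimum.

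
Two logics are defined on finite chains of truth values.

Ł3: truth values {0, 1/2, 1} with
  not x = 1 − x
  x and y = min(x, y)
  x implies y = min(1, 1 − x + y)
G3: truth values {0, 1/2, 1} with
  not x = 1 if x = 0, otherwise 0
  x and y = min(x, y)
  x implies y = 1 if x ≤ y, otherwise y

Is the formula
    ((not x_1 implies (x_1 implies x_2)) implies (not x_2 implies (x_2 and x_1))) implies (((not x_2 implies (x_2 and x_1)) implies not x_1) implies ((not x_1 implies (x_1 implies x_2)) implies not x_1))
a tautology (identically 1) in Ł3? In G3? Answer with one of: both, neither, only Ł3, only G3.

both

In Ł3: every assignment gives 1 — tautology.
In G3: every assignment gives 1 — tautology.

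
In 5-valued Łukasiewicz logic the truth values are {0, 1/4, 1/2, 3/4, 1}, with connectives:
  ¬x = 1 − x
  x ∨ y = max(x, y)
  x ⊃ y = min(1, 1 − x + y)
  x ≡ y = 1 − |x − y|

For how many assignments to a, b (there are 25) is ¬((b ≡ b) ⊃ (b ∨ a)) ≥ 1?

1

value 1: 1 assignment (counts)
value 3/4: 3 assignments
value 1/2: 5 assignments
value 1/4: 7 assignments
value 0: 9 assignments
So 1 of the 25 assignments meets the threshold.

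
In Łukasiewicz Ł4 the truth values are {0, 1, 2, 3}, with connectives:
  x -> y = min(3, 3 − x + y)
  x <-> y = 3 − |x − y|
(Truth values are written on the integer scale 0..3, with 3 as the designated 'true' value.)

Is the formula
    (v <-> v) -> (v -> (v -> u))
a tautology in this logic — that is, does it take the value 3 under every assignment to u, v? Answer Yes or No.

Counterexample: take u = 0, v = 2.
v <-> v = 2 <-> 2 = 3
v -> u = 2 -> 0 = 1
v -> (v -> u) = 2 -> 1 = 2
(v <-> v) -> (v -> (v -> u)) = 3 -> 2 = 2
This gives 2 ≠ 3.

No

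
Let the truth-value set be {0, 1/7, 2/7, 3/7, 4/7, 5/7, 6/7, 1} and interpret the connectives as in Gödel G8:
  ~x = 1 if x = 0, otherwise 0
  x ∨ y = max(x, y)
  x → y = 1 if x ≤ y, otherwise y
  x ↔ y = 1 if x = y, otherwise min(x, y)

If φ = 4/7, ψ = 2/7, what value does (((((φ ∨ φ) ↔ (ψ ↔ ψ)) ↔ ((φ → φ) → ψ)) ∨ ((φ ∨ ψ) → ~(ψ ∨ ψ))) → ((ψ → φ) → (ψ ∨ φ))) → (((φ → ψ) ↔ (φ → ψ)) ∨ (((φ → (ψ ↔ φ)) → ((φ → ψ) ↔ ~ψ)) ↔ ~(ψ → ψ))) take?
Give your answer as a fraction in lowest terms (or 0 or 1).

φ ∨ φ = 4/7 ∨ 4/7 = 4/7
ψ ↔ ψ = 2/7 ↔ 2/7 = 1
(φ ∨ φ) ↔ (ψ ↔ ψ) = 4/7 ↔ 1 = 4/7
φ → φ = 4/7 → 4/7 = 1
(φ → φ) → ψ = 1 → 2/7 = 2/7
((φ ∨ φ) ↔ (ψ ↔ ψ)) ↔ ((φ → φ) → ψ) = 4/7 ↔ 2/7 = 2/7
φ ∨ ψ = 4/7 ∨ 2/7 = 4/7
ψ ∨ ψ = 2/7 ∨ 2/7 = 2/7
~(ψ ∨ ψ) = ~2/7 = 0
(φ ∨ ψ) → ~(ψ ∨ ψ) = 4/7 → 0 = 0
(((φ ∨ φ) ↔ (ψ ↔ ψ)) ↔ ((φ → φ) → ψ)) ∨ ((φ ∨ ψ) → ~(ψ ∨ ψ)) = 2/7 ∨ 0 = 2/7
ψ → φ = 2/7 → 4/7 = 1
ψ ∨ φ = 2/7 ∨ 4/7 = 4/7
(ψ → φ) → (ψ ∨ φ) = 1 → 4/7 = 4/7
((((φ ∨ φ) ↔ (ψ ↔ ψ)) ↔ ((φ → φ) → ψ)) ∨ ((φ ∨ ψ) → ~(ψ ∨ ψ))) → ((ψ → φ) → (ψ ∨ φ)) = 2/7 → 4/7 = 1
φ → ψ = 4/7 → 2/7 = 2/7
φ → ψ = 4/7 → 2/7 = 2/7
(φ → ψ) ↔ (φ → ψ) = 2/7 ↔ 2/7 = 1
ψ ↔ φ = 2/7 ↔ 4/7 = 2/7
φ → (ψ ↔ φ) = 4/7 → 2/7 = 2/7
φ → ψ = 4/7 → 2/7 = 2/7
~ψ = ~2/7 = 0
(φ → ψ) ↔ ~ψ = 2/7 ↔ 0 = 0
(φ → (ψ ↔ φ)) → ((φ → ψ) ↔ ~ψ) = 2/7 → 0 = 0
ψ → ψ = 2/7 → 2/7 = 1
~(ψ → ψ) = ~1 = 0
((φ → (ψ ↔ φ)) → ((φ → ψ) ↔ ~ψ)) ↔ ~(ψ → ψ) = 0 ↔ 0 = 1
((φ → ψ) ↔ (φ → ψ)) ∨ (((φ → (ψ ↔ φ)) → ((φ → ψ) ↔ ~ψ)) ↔ ~(ψ → ψ)) = 1 ∨ 1 = 1
(((((φ ∨ φ) ↔ (ψ ↔ ψ)) ↔ ((φ → φ) → ψ)) ∨ ((φ ∨ ψ) → ~(ψ ∨ ψ))) → ((ψ → φ) → (ψ ∨ φ))) → (((φ → ψ) ↔ (φ → ψ)) ∨ (((φ → (ψ ↔ φ)) → ((φ → ψ) ↔ ~ψ)) ↔ ~(ψ → ψ))) = 1 → 1 = 1

1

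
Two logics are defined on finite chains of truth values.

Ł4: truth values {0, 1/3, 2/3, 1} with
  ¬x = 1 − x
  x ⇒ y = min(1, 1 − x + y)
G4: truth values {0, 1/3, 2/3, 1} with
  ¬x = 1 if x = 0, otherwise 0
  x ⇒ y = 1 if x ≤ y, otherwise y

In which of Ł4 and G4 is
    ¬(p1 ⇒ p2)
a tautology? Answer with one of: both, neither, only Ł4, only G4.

In Ł4: at p1 = 0, p2 = 0 the value is 0 — not a tautology.
In G4: at p1 = 0, p2 = 0 the value is 0 — not a tautology.

neither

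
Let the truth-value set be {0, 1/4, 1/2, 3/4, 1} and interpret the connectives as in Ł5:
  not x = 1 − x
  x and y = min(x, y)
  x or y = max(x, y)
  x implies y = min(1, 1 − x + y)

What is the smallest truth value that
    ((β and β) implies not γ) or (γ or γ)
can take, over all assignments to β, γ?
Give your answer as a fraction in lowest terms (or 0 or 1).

Take β = 1, γ = 1/2:
β and β = 1 and 1 = 1
not γ = not 1/2 = 1/2
(β and β) implies not γ = 1 implies 1/2 = 1/2
γ or γ = 1/2 or 1/2 = 1/2
((β and β) implies not γ) or (γ or γ) = 1/2 or 1/2 = 1/2
No assignment yields a value below 1/2, so this is the minimum.

1/2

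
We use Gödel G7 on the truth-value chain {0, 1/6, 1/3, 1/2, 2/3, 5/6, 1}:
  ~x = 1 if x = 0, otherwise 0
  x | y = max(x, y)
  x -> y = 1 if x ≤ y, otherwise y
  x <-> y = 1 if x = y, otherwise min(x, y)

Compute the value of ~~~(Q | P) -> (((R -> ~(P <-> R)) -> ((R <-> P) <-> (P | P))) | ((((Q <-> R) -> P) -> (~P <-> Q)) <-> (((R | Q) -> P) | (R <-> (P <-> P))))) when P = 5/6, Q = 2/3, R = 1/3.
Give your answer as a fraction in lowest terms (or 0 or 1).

1

Q | P = 2/3 | 5/6 = 5/6
~(Q | P) = ~5/6 = 0
~~(Q | P) = ~0 = 1
~~~(Q | P) = ~1 = 0
P <-> R = 5/6 <-> 1/3 = 1/3
~(P <-> R) = ~1/3 = 0
R -> ~(P <-> R) = 1/3 -> 0 = 0
R <-> P = 1/3 <-> 5/6 = 1/3
P | P = 5/6 | 5/6 = 5/6
(R <-> P) <-> (P | P) = 1/3 <-> 5/6 = 1/3
(R -> ~(P <-> R)) -> ((R <-> P) <-> (P | P)) = 0 -> 1/3 = 1
Q <-> R = 2/3 <-> 1/3 = 1/3
(Q <-> R) -> P = 1/3 -> 5/6 = 1
~P = ~5/6 = 0
~P <-> Q = 0 <-> 2/3 = 0
((Q <-> R) -> P) -> (~P <-> Q) = 1 -> 0 = 0
R | Q = 1/3 | 2/3 = 2/3
(R | Q) -> P = 2/3 -> 5/6 = 1
P <-> P = 5/6 <-> 5/6 = 1
R <-> (P <-> P) = 1/3 <-> 1 = 1/3
((R | Q) -> P) | (R <-> (P <-> P)) = 1 | 1/3 = 1
(((Q <-> R) -> P) -> (~P <-> Q)) <-> (((R | Q) -> P) | (R <-> (P <-> P))) = 0 <-> 1 = 0
((R -> ~(P <-> R)) -> ((R <-> P) <-> (P | P))) | ((((Q <-> R) -> P) -> (~P <-> Q)) <-> (((R | Q) -> P) | (R <-> (P <-> P)))) = 1 | 0 = 1
~~~(Q | P) -> (((R -> ~(P <-> R)) -> ((R <-> P) <-> (P | P))) | ((((Q <-> R) -> P) -> (~P <-> Q)) <-> (((R | Q) -> P) | (R <-> (P <-> P))))) = 0 -> 1 = 1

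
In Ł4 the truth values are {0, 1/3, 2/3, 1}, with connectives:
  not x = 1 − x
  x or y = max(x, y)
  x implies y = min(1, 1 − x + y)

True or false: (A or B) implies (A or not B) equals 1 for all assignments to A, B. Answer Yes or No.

No

Counterexample: take A = 0, B = 2/3.
A or B = 0 or 2/3 = 2/3
not B = not 2/3 = 1/3
A or not B = 0 or 1/3 = 1/3
(A or B) implies (A or not B) = 2/3 implies 1/3 = 2/3
This gives 2/3 ≠ 1.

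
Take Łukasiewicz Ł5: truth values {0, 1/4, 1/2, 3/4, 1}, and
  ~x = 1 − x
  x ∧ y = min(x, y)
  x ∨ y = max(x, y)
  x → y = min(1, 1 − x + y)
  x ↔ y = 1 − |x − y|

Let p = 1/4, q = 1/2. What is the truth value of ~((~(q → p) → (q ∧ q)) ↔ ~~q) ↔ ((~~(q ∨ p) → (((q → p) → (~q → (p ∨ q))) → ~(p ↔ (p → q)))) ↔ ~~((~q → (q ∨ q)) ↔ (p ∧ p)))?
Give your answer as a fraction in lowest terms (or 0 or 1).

q → p = 1/2 → 1/4 = 3/4
~(q → p) = ~3/4 = 1/4
q ∧ q = 1/2 ∧ 1/2 = 1/2
~(q → p) → (q ∧ q) = 1/4 → 1/2 = 1
~q = ~1/2 = 1/2
~~q = ~1/2 = 1/2
(~(q → p) → (q ∧ q)) ↔ ~~q = 1 ↔ 1/2 = 1/2
~((~(q → p) → (q ∧ q)) ↔ ~~q) = ~1/2 = 1/2
q ∨ p = 1/2 ∨ 1/4 = 1/2
~(q ∨ p) = ~1/2 = 1/2
~~(q ∨ p) = ~1/2 = 1/2
q → p = 1/2 → 1/4 = 3/4
~q = ~1/2 = 1/2
p ∨ q = 1/4 ∨ 1/2 = 1/2
~q → (p ∨ q) = 1/2 → 1/2 = 1
(q → p) → (~q → (p ∨ q)) = 3/4 → 1 = 1
p → q = 1/4 → 1/2 = 1
p ↔ (p → q) = 1/4 ↔ 1 = 1/4
~(p ↔ (p → q)) = ~1/4 = 3/4
((q → p) → (~q → (p ∨ q))) → ~(p ↔ (p → q)) = 1 → 3/4 = 3/4
~~(q ∨ p) → (((q → p) → (~q → (p ∨ q))) → ~(p ↔ (p → q))) = 1/2 → 3/4 = 1
~q = ~1/2 = 1/2
q ∨ q = 1/2 ∨ 1/2 = 1/2
~q → (q ∨ q) = 1/2 → 1/2 = 1
p ∧ p = 1/4 ∧ 1/4 = 1/4
(~q → (q ∨ q)) ↔ (p ∧ p) = 1 ↔ 1/4 = 1/4
~((~q → (q ∨ q)) ↔ (p ∧ p)) = ~1/4 = 3/4
~~((~q → (q ∨ q)) ↔ (p ∧ p)) = ~3/4 = 1/4
(~~(q ∨ p) → (((q → p) → (~q → (p ∨ q))) → ~(p ↔ (p → q)))) ↔ ~~((~q → (q ∨ q)) ↔ (p ∧ p)) = 1 ↔ 1/4 = 1/4
~((~(q → p) → (q ∧ q)) ↔ ~~q) ↔ ((~~(q ∨ p) → (((q → p) → (~q → (p ∨ q))) → ~(p ↔ (p → q)))) ↔ ~~((~q → (q ∨ q)) ↔ (p ∧ p))) = 1/2 ↔ 1/4 = 3/4

3/4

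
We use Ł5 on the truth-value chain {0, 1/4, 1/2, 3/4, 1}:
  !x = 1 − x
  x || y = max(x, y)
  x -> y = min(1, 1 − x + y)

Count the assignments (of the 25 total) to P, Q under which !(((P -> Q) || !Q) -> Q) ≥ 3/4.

value 1: 5 assignments (counts)
value 3/4: 2 assignments (counts)
value 1/2: 6 assignments
value 1/4: 5 assignments
value 0: 7 assignments
So 7 of the 25 assignments meet the threshold.

7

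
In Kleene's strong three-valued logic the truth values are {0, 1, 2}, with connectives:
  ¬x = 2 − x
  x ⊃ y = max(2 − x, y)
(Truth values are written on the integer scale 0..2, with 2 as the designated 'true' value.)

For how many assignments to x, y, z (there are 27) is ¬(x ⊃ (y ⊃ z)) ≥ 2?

1

value 2: 1 assignment (counts)
value 1: 7 assignments
value 0: 19 assignments
So 1 of the 27 assignments meets the threshold.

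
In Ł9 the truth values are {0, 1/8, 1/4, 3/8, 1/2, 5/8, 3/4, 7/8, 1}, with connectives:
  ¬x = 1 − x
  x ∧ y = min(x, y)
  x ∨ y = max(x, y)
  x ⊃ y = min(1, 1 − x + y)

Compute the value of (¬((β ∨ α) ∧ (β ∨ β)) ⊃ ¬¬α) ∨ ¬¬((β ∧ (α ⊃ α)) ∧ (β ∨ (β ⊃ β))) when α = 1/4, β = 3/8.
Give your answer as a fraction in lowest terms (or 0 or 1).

β ∨ α = 3/8 ∨ 1/4 = 3/8
β ∨ β = 3/8 ∨ 3/8 = 3/8
(β ∨ α) ∧ (β ∨ β) = 3/8 ∧ 3/8 = 3/8
¬((β ∨ α) ∧ (β ∨ β)) = ¬3/8 = 5/8
¬α = ¬1/4 = 3/4
¬¬α = ¬3/4 = 1/4
¬((β ∨ α) ∧ (β ∨ β)) ⊃ ¬¬α = 5/8 ⊃ 1/4 = 5/8
α ⊃ α = 1/4 ⊃ 1/4 = 1
β ∧ (α ⊃ α) = 3/8 ∧ 1 = 3/8
β ⊃ β = 3/8 ⊃ 3/8 = 1
β ∨ (β ⊃ β) = 3/8 ∨ 1 = 1
(β ∧ (α ⊃ α)) ∧ (β ∨ (β ⊃ β)) = 3/8 ∧ 1 = 3/8
¬((β ∧ (α ⊃ α)) ∧ (β ∨ (β ⊃ β))) = ¬3/8 = 5/8
¬¬((β ∧ (α ⊃ α)) ∧ (β ∨ (β ⊃ β))) = ¬5/8 = 3/8
(¬((β ∨ α) ∧ (β ∨ β)) ⊃ ¬¬α) ∨ ¬¬((β ∧ (α ⊃ α)) ∧ (β ∨ (β ⊃ β))) = 5/8 ∨ 3/8 = 5/8

5/8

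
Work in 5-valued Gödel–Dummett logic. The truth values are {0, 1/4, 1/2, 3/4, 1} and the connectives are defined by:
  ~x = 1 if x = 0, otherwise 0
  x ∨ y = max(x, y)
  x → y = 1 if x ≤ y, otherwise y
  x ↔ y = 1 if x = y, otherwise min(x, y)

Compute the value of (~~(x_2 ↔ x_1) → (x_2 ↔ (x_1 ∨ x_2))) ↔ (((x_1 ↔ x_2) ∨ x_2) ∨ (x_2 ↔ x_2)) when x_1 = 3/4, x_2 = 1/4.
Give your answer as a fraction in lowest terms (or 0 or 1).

x_2 ↔ x_1 = 1/4 ↔ 3/4 = 1/4
~(x_2 ↔ x_1) = ~1/4 = 0
~~(x_2 ↔ x_1) = ~0 = 1
x_1 ∨ x_2 = 3/4 ∨ 1/4 = 3/4
x_2 ↔ (x_1 ∨ x_2) = 1/4 ↔ 3/4 = 1/4
~~(x_2 ↔ x_1) → (x_2 ↔ (x_1 ∨ x_2)) = 1 → 1/4 = 1/4
x_1 ↔ x_2 = 3/4 ↔ 1/4 = 1/4
(x_1 ↔ x_2) ∨ x_2 = 1/4 ∨ 1/4 = 1/4
x_2 ↔ x_2 = 1/4 ↔ 1/4 = 1
((x_1 ↔ x_2) ∨ x_2) ∨ (x_2 ↔ x_2) = 1/4 ∨ 1 = 1
(~~(x_2 ↔ x_1) → (x_2 ↔ (x_1 ∨ x_2))) ↔ (((x_1 ↔ x_2) ∨ x_2) ∨ (x_2 ↔ x_2)) = 1/4 ↔ 1 = 1/4

1/4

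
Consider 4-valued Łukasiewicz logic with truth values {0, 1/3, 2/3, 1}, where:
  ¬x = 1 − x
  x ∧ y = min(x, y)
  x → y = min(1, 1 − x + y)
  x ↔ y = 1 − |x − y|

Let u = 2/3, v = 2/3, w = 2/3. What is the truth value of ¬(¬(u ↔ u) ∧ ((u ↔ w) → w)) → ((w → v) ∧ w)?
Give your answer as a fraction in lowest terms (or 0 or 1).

2/3

u ↔ u = 2/3 ↔ 2/3 = 1
¬(u ↔ u) = ¬1 = 0
u ↔ w = 2/3 ↔ 2/3 = 1
(u ↔ w) → w = 1 → 2/3 = 2/3
¬(u ↔ u) ∧ ((u ↔ w) → w) = 0 ∧ 2/3 = 0
¬(¬(u ↔ u) ∧ ((u ↔ w) → w)) = ¬0 = 1
w → v = 2/3 → 2/3 = 1
(w → v) ∧ w = 1 ∧ 2/3 = 2/3
¬(¬(u ↔ u) ∧ ((u ↔ w) → w)) → ((w → v) ∧ w) = 1 → 2/3 = 2/3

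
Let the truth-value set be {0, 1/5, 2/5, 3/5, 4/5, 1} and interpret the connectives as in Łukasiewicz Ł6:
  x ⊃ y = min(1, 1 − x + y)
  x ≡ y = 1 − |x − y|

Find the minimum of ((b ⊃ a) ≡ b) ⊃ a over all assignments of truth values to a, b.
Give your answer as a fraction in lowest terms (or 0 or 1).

Take a = 0, b = 2/5:
b ⊃ a = 2/5 ⊃ 0 = 3/5
(b ⊃ a) ≡ b = 3/5 ≡ 2/5 = 4/5
((b ⊃ a) ≡ b) ⊃ a = 4/5 ⊃ 0 = 1/5
No assignment yields a value below 1/5, so this is the minimum.

1/5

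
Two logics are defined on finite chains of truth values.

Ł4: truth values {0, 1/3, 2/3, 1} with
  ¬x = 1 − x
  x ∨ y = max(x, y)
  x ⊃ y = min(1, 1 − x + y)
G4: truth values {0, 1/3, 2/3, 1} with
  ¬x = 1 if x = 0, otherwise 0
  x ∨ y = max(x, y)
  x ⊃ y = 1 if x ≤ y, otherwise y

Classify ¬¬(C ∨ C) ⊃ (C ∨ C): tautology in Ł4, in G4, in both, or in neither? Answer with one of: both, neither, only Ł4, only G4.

only Ł4

In Ł4: every assignment gives 1 — tautology.
In G4: at C = 1/3 the value is 1/3 — not a tautology.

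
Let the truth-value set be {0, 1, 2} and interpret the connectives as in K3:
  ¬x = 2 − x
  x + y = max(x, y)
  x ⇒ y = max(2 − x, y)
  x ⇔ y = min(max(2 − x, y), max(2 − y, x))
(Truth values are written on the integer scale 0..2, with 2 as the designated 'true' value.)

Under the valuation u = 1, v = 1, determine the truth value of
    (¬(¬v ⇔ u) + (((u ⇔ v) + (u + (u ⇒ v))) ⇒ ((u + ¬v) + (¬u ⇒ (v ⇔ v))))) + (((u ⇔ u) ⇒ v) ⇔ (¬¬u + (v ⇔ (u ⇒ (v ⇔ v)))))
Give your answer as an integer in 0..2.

¬v = ¬1 = 1
¬v ⇔ u = 1 ⇔ 1 = 1
¬(¬v ⇔ u) = ¬1 = 1
u ⇔ v = 1 ⇔ 1 = 1
u ⇒ v = 1 ⇒ 1 = 1
u + (u ⇒ v) = 1 + 1 = 1
(u ⇔ v) + (u + (u ⇒ v)) = 1 + 1 = 1
¬v = ¬1 = 1
u + ¬v = 1 + 1 = 1
¬u = ¬1 = 1
v ⇔ v = 1 ⇔ 1 = 1
¬u ⇒ (v ⇔ v) = 1 ⇒ 1 = 1
(u + ¬v) + (¬u ⇒ (v ⇔ v)) = 1 + 1 = 1
((u ⇔ v) + (u + (u ⇒ v))) ⇒ ((u + ¬v) + (¬u ⇒ (v ⇔ v))) = 1 ⇒ 1 = 1
¬(¬v ⇔ u) + (((u ⇔ v) + (u + (u ⇒ v))) ⇒ ((u + ¬v) + (¬u ⇒ (v ⇔ v)))) = 1 + 1 = 1
u ⇔ u = 1 ⇔ 1 = 1
(u ⇔ u) ⇒ v = 1 ⇒ 1 = 1
¬u = ¬1 = 1
¬¬u = ¬1 = 1
v ⇔ v = 1 ⇔ 1 = 1
u ⇒ (v ⇔ v) = 1 ⇒ 1 = 1
v ⇔ (u ⇒ (v ⇔ v)) = 1 ⇔ 1 = 1
¬¬u + (v ⇔ (u ⇒ (v ⇔ v))) = 1 + 1 = 1
((u ⇔ u) ⇒ v) ⇔ (¬¬u + (v ⇔ (u ⇒ (v ⇔ v)))) = 1 ⇔ 1 = 1
(¬(¬v ⇔ u) + (((u ⇔ v) + (u + (u ⇒ v))) ⇒ ((u + ¬v) + (¬u ⇒ (v ⇔ v))))) + (((u ⇔ u) ⇒ v) ⇔ (¬¬u + (v ⇔ (u ⇒ (v ⇔ v))))) = 1 + 1 = 1

1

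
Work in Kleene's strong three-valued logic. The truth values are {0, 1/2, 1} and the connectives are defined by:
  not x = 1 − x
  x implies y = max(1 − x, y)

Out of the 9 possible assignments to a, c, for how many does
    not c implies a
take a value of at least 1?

5

a = 0, c = 0 ↦ 0  <
a = 0, c = 1/2 ↦ 1/2  <
a = 0, c = 1 ↦ 1  ≥
a = 1/2, c = 0 ↦ 1/2  <
a = 1/2, c = 1/2 ↦ 1/2  <
a = 1/2, c = 1 ↦ 1  ≥
a = 1, c = 0 ↦ 1  ≥
a = 1, c = 1/2 ↦ 1  ≥
a = 1, c = 1 ↦ 1  ≥
So 5 of the 9 assignments meet the threshold.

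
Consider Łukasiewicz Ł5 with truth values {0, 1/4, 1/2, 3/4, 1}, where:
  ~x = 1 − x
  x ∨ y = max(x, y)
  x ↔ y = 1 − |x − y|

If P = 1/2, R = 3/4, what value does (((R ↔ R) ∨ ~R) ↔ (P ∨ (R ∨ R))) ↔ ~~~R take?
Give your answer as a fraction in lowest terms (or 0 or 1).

1/2

R ↔ R = 3/4 ↔ 3/4 = 1
~R = ~3/4 = 1/4
(R ↔ R) ∨ ~R = 1 ∨ 1/4 = 1
R ∨ R = 3/4 ∨ 3/4 = 3/4
P ∨ (R ∨ R) = 1/2 ∨ 3/4 = 3/4
((R ↔ R) ∨ ~R) ↔ (P ∨ (R ∨ R)) = 1 ↔ 3/4 = 3/4
~R = ~3/4 = 1/4
~~R = ~1/4 = 3/4
~~~R = ~3/4 = 1/4
(((R ↔ R) ∨ ~R) ↔ (P ∨ (R ∨ R))) ↔ ~~~R = 3/4 ↔ 1/4 = 1/2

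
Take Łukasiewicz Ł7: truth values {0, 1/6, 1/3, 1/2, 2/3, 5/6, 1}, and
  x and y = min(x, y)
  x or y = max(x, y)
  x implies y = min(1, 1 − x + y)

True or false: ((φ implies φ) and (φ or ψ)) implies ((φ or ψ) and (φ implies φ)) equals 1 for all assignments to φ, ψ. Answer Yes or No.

At φ = 0, ψ = 1/3, for instance:
φ implies φ = 0 implies 0 = 1
φ or ψ = 0 or 1/3 = 1/3
(φ implies φ) and (φ or ψ) = 1 and 1/3 = 1/3
(φ or ψ) and (φ implies φ) = 1/3 and 1 = 1/3
((φ implies φ) and (φ or ψ)) implies ((φ or ψ) and (φ implies φ)) = 1/3 implies 1/3 = 1
and checking the remaining 48 assignments likewise gives ≥ 1 in every case.

Yes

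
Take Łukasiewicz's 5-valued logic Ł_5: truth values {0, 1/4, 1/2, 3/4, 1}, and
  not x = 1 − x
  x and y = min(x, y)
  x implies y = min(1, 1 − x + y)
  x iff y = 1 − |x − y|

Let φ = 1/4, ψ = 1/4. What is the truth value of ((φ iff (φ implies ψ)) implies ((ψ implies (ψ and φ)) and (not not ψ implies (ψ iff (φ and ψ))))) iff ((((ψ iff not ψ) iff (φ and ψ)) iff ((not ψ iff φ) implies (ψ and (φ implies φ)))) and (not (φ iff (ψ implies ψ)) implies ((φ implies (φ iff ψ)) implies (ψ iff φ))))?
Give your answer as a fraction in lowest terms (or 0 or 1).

φ implies ψ = 1/4 implies 1/4 = 1
φ iff (φ implies ψ) = 1/4 iff 1 = 1/4
ψ and φ = 1/4 and 1/4 = 1/4
ψ implies (ψ and φ) = 1/4 implies 1/4 = 1
not ψ = not 1/4 = 3/4
not not ψ = not 3/4 = 1/4
φ and ψ = 1/4 and 1/4 = 1/4
ψ iff (φ and ψ) = 1/4 iff 1/4 = 1
not not ψ implies (ψ iff (φ and ψ)) = 1/4 implies 1 = 1
(ψ implies (ψ and φ)) and (not not ψ implies (ψ iff (φ and ψ))) = 1 and 1 = 1
(φ iff (φ implies ψ)) implies ((ψ implies (ψ and φ)) and (not not ψ implies (ψ iff (φ and ψ)))) = 1/4 implies 1 = 1
not ψ = not 1/4 = 3/4
ψ iff not ψ = 1/4 iff 3/4 = 1/2
φ and ψ = 1/4 and 1/4 = 1/4
(ψ iff not ψ) iff (φ and ψ) = 1/2 iff 1/4 = 3/4
not ψ = not 1/4 = 3/4
not ψ iff φ = 3/4 iff 1/4 = 1/2
φ implies φ = 1/4 implies 1/4 = 1
ψ and (φ implies φ) = 1/4 and 1 = 1/4
(not ψ iff φ) implies (ψ and (φ implies φ)) = 1/2 implies 1/4 = 3/4
((ψ iff not ψ) iff (φ and ψ)) iff ((not ψ iff φ) implies (ψ and (φ implies φ))) = 3/4 iff 3/4 = 1
ψ implies ψ = 1/4 implies 1/4 = 1
φ iff (ψ implies ψ) = 1/4 iff 1 = 1/4
not (φ iff (ψ implies ψ)) = not 1/4 = 3/4
φ iff ψ = 1/4 iff 1/4 = 1
φ implies (φ iff ψ) = 1/4 implies 1 = 1
ψ iff φ = 1/4 iff 1/4 = 1
(φ implies (φ iff ψ)) implies (ψ iff φ) = 1 implies 1 = 1
not (φ iff (ψ implies ψ)) implies ((φ implies (φ iff ψ)) implies (ψ iff φ)) = 3/4 implies 1 = 1
(((ψ iff not ψ) iff (φ and ψ)) iff ((not ψ iff φ) implies (ψ and (φ implies φ)))) and (not (φ iff (ψ implies ψ)) implies ((φ implies (φ iff ψ)) implies (ψ iff φ))) = 1 and 1 = 1
((φ iff (φ implies ψ)) implies ((ψ implies (ψ and φ)) and (not not ψ implies (ψ iff (φ and ψ))))) iff ((((ψ iff not ψ) iff (φ and ψ)) iff ((not ψ iff φ) implies (ψ and (φ implies φ)))) and (not (φ iff (ψ implies ψ)) implies ((φ implies (φ iff ψ)) implies (ψ iff φ)))) = 1 iff 1 = 1

1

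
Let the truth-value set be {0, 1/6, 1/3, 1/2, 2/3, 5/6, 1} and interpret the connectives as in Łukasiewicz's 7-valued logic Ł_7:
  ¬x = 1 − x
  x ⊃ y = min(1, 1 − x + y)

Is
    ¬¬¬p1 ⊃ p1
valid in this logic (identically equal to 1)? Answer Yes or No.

No

Counterexample: take p1 = 0.
¬p1 = ¬0 = 1
¬¬p1 = ¬1 = 0
¬¬¬p1 = ¬0 = 1
¬¬¬p1 ⊃ p1 = 1 ⊃ 0 = 0
This gives 0 ≠ 1.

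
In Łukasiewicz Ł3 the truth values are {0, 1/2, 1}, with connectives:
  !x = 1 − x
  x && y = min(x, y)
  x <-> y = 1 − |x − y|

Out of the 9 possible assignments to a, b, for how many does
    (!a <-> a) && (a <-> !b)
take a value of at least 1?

1

a = 0, b = 0 ↦ 0  <
a = 0, b = 1/2 ↦ 0  <
a = 0, b = 1 ↦ 0  <
a = 1/2, b = 0 ↦ 1/2  <
a = 1/2, b = 1/2 ↦ 1  ≥
a = 1/2, b = 1 ↦ 1/2  <
a = 1, b = 0 ↦ 0  <
a = 1, b = 1/2 ↦ 0  <
a = 1, b = 1 ↦ 0  <
So 1 of the 9 assignments meets the threshold.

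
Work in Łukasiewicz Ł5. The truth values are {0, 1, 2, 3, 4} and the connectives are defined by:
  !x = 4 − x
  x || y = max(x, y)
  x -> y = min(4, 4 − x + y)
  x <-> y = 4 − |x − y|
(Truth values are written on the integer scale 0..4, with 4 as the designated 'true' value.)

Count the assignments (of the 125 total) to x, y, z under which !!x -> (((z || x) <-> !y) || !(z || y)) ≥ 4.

90

value 4: 90 assignments (counts)
value 3: 13 assignments
value 2: 11 assignments
value 1: 6 assignments
value 0: 5 assignments
So 90 of the 125 assignments meet the threshold.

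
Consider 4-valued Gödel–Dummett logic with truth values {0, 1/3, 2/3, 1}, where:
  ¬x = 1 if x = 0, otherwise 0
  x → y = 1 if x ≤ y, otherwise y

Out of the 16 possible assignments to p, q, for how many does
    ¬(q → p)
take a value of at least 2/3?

p = 0, q = 0 ↦ 0  <
p = 0, q = 1/3 ↦ 1  ≥
p = 0, q = 2/3 ↦ 1  ≥
p = 0, q = 1 ↦ 1  ≥
p = 1/3, q = 0 ↦ 0  <
p = 1/3, q = 1/3 ↦ 0  <
p = 1/3, q = 2/3 ↦ 0  <
p = 1/3, q = 1 ↦ 0  <
p = 2/3, q = 0 ↦ 0  <
p = 2/3, q = 1/3 ↦ 0  <
p = 2/3, q = 2/3 ↦ 0  <
p = 2/3, q = 1 ↦ 0  <
p = 1, q = 0 ↦ 0  <
p = 1, q = 1/3 ↦ 0  <
p = 1, q = 2/3 ↦ 0  <
p = 1, q = 1 ↦ 0  <
So 3 of the 16 assignments meet the threshold.

3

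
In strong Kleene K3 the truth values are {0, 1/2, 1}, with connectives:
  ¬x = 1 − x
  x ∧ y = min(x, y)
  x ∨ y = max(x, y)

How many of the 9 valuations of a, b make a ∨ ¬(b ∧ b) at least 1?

5

a = 0, b = 0 ↦ 1  ≥
a = 0, b = 1/2 ↦ 1/2  <
a = 0, b = 1 ↦ 0  <
a = 1/2, b = 0 ↦ 1  ≥
a = 1/2, b = 1/2 ↦ 1/2  <
a = 1/2, b = 1 ↦ 1/2  <
a = 1, b = 0 ↦ 1  ≥
a = 1, b = 1/2 ↦ 1  ≥
a = 1, b = 1 ↦ 1  ≥
So 5 of the 9 assignments meet the threshold.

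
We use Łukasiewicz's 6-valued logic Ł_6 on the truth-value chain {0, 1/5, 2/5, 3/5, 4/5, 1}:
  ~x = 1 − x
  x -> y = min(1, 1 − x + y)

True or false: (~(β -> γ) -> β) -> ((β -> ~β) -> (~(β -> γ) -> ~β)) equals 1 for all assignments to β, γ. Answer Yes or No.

At β = 3/5, γ = 1, for instance:
β -> γ = 3/5 -> 1 = 1
~(β -> γ) = ~1 = 0
~(β -> γ) -> β = 0 -> 3/5 = 1
~β = ~3/5 = 2/5
β -> ~β = 3/5 -> 2/5 = 4/5
~(β -> γ) -> ~β = 0 -> 2/5 = 1
(β -> ~β) -> (~(β -> γ) -> ~β) = 4/5 -> 1 = 1
(~(β -> γ) -> β) -> ((β -> ~β) -> (~(β -> γ) -> ~β)) = 1 -> 1 = 1
and checking the remaining 35 assignments likewise gives ≥ 1 in every case.

Yes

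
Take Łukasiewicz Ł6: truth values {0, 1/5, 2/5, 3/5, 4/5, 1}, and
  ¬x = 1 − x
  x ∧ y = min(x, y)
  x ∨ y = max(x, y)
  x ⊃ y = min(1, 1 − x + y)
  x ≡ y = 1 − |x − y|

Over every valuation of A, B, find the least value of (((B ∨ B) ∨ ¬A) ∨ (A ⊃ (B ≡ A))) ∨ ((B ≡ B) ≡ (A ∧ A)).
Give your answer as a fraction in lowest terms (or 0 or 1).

4/5

Take A = 3/5, B = 0:
B ∨ B = 0 ∨ 0 = 0
¬A = ¬3/5 = 2/5
(B ∨ B) ∨ ¬A = 0 ∨ 2/5 = 2/5
B ≡ A = 0 ≡ 3/5 = 2/5
A ⊃ (B ≡ A) = 3/5 ⊃ 2/5 = 4/5
((B ∨ B) ∨ ¬A) ∨ (A ⊃ (B ≡ A)) = 2/5 ∨ 4/5 = 4/5
B ≡ B = 0 ≡ 0 = 1
A ∧ A = 3/5 ∧ 3/5 = 3/5
(B ≡ B) ≡ (A ∧ A) = 1 ≡ 3/5 = 3/5
(((B ∨ B) ∨ ¬A) ∨ (A ⊃ (B ≡ A))) ∨ ((B ≡ B) ≡ (A ∧ A)) = 4/5 ∨ 3/5 = 4/5
No assignment yields a value below 4/5, so this is the minimum.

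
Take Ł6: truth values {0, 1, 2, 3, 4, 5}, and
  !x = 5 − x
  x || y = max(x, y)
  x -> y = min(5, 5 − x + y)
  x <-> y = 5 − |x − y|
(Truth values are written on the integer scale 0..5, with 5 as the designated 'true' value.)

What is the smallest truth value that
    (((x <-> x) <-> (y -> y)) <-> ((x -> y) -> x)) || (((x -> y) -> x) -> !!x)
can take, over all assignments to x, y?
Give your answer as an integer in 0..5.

4

Take x = 1, y = 0:
x <-> x = 1 <-> 1 = 5
y -> y = 0 -> 0 = 5
(x <-> x) <-> (y -> y) = 5 <-> 5 = 5
x -> y = 1 -> 0 = 4
(x -> y) -> x = 4 -> 1 = 2
((x <-> x) <-> (y -> y)) <-> ((x -> y) -> x) = 5 <-> 2 = 2
x -> y = 1 -> 0 = 4
(x -> y) -> x = 4 -> 1 = 2
!x = !1 = 4
!!x = !4 = 1
((x -> y) -> x) -> !!x = 2 -> 1 = 4
(((x <-> x) <-> (y -> y)) <-> ((x -> y) -> x)) || (((x -> y) -> x) -> !!x) = 2 || 4 = 4
No assignment yields a value below 4, so this is the minimum.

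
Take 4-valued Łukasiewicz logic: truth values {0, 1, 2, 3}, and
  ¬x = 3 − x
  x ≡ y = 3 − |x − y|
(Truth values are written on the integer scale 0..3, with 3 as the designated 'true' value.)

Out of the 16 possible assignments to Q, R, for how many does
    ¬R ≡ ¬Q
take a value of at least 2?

Q = 0, R = 0 ↦ 3  ≥
Q = 0, R = 1 ↦ 2  ≥
Q = 0, R = 2 ↦ 1  <
Q = 0, R = 3 ↦ 0  <
Q = 1, R = 0 ↦ 2  ≥
Q = 1, R = 1 ↦ 3  ≥
Q = 1, R = 2 ↦ 2  ≥
Q = 1, R = 3 ↦ 1  <
Q = 2, R = 0 ↦ 1  <
Q = 2, R = 1 ↦ 2  ≥
Q = 2, R = 2 ↦ 3  ≥
Q = 2, R = 3 ↦ 2  ≥
Q = 3, R = 0 ↦ 0  <
Q = 3, R = 1 ↦ 1  <
Q = 3, R = 2 ↦ 2  ≥
Q = 3, R = 3 ↦ 3  ≥
So 10 of the 16 assignments meet the threshold.

10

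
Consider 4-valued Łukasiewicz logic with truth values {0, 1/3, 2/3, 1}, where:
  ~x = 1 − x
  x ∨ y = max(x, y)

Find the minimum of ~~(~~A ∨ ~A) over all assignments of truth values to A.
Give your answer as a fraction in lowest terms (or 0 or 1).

2/3

Take A = 1/3:
~A = ~1/3 = 2/3
~~A = ~2/3 = 1/3
~A = ~1/3 = 2/3
~~A ∨ ~A = 1/3 ∨ 2/3 = 2/3
~(~~A ∨ ~A) = ~2/3 = 1/3
~~(~~A ∨ ~A) = ~1/3 = 2/3
No assignment yields a value below 2/3, so this is the minimum.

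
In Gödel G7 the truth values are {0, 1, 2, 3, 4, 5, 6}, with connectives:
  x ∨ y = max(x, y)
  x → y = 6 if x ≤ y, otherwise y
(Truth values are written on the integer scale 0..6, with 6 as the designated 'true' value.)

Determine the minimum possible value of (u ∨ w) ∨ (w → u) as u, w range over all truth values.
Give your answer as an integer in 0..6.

1

Take u = 0, w = 1:
u ∨ w = 0 ∨ 1 = 1
w → u = 1 → 0 = 0
(u ∨ w) ∨ (w → u) = 1 ∨ 0 = 1
No assignment yields a value below 1, so this is the minimum.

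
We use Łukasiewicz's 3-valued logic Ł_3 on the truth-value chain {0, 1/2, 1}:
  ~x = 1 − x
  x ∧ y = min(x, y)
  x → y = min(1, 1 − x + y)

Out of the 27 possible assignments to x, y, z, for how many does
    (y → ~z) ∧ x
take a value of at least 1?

6

value 1: 6 assignments (counts)
value 1/2: 10 assignments
value 0: 11 assignments
So 6 of the 27 assignments meet the threshold.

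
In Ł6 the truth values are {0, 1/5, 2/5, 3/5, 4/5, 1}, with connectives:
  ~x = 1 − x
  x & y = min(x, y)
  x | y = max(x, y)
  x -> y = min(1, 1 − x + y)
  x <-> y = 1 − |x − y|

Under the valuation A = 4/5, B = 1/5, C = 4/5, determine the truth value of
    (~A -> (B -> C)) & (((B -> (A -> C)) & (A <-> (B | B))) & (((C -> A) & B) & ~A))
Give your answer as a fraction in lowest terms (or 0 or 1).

1/5

~A = ~4/5 = 1/5
B -> C = 1/5 -> 4/5 = 1
~A -> (B -> C) = 1/5 -> 1 = 1
A -> C = 4/5 -> 4/5 = 1
B -> (A -> C) = 1/5 -> 1 = 1
B | B = 1/5 | 1/5 = 1/5
A <-> (B | B) = 4/5 <-> 1/5 = 2/5
(B -> (A -> C)) & (A <-> (B | B)) = 1 & 2/5 = 2/5
C -> A = 4/5 -> 4/5 = 1
(C -> A) & B = 1 & 1/5 = 1/5
~A = ~4/5 = 1/5
((C -> A) & B) & ~A = 1/5 & 1/5 = 1/5
((B -> (A -> C)) & (A <-> (B | B))) & (((C -> A) & B) & ~A) = 2/5 & 1/5 = 1/5
(~A -> (B -> C)) & (((B -> (A -> C)) & (A <-> (B | B))) & (((C -> A) & B) & ~A)) = 1 & 1/5 = 1/5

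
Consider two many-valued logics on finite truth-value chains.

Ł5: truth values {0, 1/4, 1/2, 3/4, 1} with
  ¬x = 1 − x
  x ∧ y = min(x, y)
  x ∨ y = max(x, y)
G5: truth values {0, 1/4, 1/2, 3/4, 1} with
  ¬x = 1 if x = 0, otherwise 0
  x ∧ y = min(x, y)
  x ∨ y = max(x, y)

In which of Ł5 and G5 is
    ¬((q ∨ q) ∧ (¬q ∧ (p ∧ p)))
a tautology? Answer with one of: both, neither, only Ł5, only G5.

only G5

In Ł5: at p = 1/4, q = 1/4 the value is 3/4 — not a tautology.
In G5: every assignment gives 1 — tautology.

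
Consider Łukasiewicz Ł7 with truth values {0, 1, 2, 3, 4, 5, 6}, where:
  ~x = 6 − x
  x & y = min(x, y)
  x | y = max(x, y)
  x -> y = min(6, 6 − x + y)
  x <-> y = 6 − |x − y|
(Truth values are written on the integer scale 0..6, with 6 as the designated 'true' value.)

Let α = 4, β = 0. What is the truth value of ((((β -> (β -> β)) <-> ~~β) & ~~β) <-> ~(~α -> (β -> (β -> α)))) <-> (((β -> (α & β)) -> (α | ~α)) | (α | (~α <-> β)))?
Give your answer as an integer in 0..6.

β -> β = 0 -> 0 = 6
β -> (β -> β) = 0 -> 6 = 6
~β = ~0 = 6
~~β = ~6 = 0
(β -> (β -> β)) <-> ~~β = 6 <-> 0 = 0
~β = ~0 = 6
~~β = ~6 = 0
((β -> (β -> β)) <-> ~~β) & ~~β = 0 & 0 = 0
~α = ~4 = 2
β -> α = 0 -> 4 = 6
β -> (β -> α) = 0 -> 6 = 6
~α -> (β -> (β -> α)) = 2 -> 6 = 6
~(~α -> (β -> (β -> α))) = ~6 = 0
(((β -> (β -> β)) <-> ~~β) & ~~β) <-> ~(~α -> (β -> (β -> α))) = 0 <-> 0 = 6
α & β = 4 & 0 = 0
β -> (α & β) = 0 -> 0 = 6
~α = ~4 = 2
α | ~α = 4 | 2 = 4
(β -> (α & β)) -> (α | ~α) = 6 -> 4 = 4
~α = ~4 = 2
~α <-> β = 2 <-> 0 = 4
α | (~α <-> β) = 4 | 4 = 4
((β -> (α & β)) -> (α | ~α)) | (α | (~α <-> β)) = 4 | 4 = 4
((((β -> (β -> β)) <-> ~~β) & ~~β) <-> ~(~α -> (β -> (β -> α)))) <-> (((β -> (α & β)) -> (α | ~α)) | (α | (~α <-> β))) = 6 <-> 4 = 4

4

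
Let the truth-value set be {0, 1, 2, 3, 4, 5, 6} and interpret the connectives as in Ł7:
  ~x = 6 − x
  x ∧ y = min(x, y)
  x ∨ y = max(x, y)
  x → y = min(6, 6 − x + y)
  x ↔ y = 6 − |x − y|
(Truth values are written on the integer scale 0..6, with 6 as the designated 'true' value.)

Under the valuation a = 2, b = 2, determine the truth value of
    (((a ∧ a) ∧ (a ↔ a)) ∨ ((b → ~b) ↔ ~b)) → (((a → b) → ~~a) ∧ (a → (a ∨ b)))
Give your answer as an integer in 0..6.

a ∧ a = 2 ∧ 2 = 2
a ↔ a = 2 ↔ 2 = 6
(a ∧ a) ∧ (a ↔ a) = 2 ∧ 6 = 2
~b = ~2 = 4
b → ~b = 2 → 4 = 6
~b = ~2 = 4
(b → ~b) ↔ ~b = 6 ↔ 4 = 4
((a ∧ a) ∧ (a ↔ a)) ∨ ((b → ~b) ↔ ~b) = 2 ∨ 4 = 4
a → b = 2 → 2 = 6
~a = ~2 = 4
~~a = ~4 = 2
(a → b) → ~~a = 6 → 2 = 2
a ∨ b = 2 ∨ 2 = 2
a → (a ∨ b) = 2 → 2 = 6
((a → b) → ~~a) ∧ (a → (a ∨ b)) = 2 ∧ 6 = 2
(((a ∧ a) ∧ (a ↔ a)) ∨ ((b → ~b) ↔ ~b)) → (((a → b) → ~~a) ∧ (a → (a ∨ b))) = 4 → 2 = 4

4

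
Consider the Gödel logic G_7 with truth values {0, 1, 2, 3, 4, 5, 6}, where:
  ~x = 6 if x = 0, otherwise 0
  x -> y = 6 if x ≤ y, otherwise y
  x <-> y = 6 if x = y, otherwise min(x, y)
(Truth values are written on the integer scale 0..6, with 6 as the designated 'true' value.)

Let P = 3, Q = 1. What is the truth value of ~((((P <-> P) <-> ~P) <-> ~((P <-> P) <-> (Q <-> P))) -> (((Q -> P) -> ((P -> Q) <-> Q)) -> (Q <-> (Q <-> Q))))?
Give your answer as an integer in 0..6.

P <-> P = 3 <-> 3 = 6
~P = ~3 = 0
(P <-> P) <-> ~P = 6 <-> 0 = 0
P <-> P = 3 <-> 3 = 6
Q <-> P = 1 <-> 3 = 1
(P <-> P) <-> (Q <-> P) = 6 <-> 1 = 1
~((P <-> P) <-> (Q <-> P)) = ~1 = 0
((P <-> P) <-> ~P) <-> ~((P <-> P) <-> (Q <-> P)) = 0 <-> 0 = 6
Q -> P = 1 -> 3 = 6
P -> Q = 3 -> 1 = 1
(P -> Q) <-> Q = 1 <-> 1 = 6
(Q -> P) -> ((P -> Q) <-> Q) = 6 -> 6 = 6
Q <-> Q = 1 <-> 1 = 6
Q <-> (Q <-> Q) = 1 <-> 6 = 1
((Q -> P) -> ((P -> Q) <-> Q)) -> (Q <-> (Q <-> Q)) = 6 -> 1 = 1
(((P <-> P) <-> ~P) <-> ~((P <-> P) <-> (Q <-> P))) -> (((Q -> P) -> ((P -> Q) <-> Q)) -> (Q <-> (Q <-> Q))) = 6 -> 1 = 1
~((((P <-> P) <-> ~P) <-> ~((P <-> P) <-> (Q <-> P))) -> (((Q -> P) -> ((P -> Q) <-> Q)) -> (Q <-> (Q <-> Q)))) = ~1 = 0

0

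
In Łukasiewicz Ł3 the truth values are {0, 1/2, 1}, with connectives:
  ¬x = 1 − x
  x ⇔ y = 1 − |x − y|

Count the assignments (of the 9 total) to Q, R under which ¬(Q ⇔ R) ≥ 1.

Q = 0, R = 0 ↦ 0  <
Q = 0, R = 1/2 ↦ 1/2  <
Q = 0, R = 1 ↦ 1  ≥
Q = 1/2, R = 0 ↦ 1/2  <
Q = 1/2, R = 1/2 ↦ 0  <
Q = 1/2, R = 1 ↦ 1/2  <
Q = 1, R = 0 ↦ 1  ≥
Q = 1, R = 1/2 ↦ 1/2  <
Q = 1, R = 1 ↦ 0  <
So 2 of the 9 assignments meet the threshold.

2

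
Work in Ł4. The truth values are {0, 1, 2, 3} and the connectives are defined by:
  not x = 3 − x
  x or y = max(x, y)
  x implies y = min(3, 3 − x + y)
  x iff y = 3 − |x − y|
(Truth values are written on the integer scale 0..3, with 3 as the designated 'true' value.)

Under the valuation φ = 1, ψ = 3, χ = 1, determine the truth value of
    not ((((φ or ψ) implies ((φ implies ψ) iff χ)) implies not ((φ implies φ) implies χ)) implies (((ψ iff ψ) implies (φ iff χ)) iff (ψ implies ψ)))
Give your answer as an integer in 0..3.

φ or ψ = 1 or 3 = 3
φ implies ψ = 1 implies 3 = 3
(φ implies ψ) iff χ = 3 iff 1 = 1
(φ or ψ) implies ((φ implies ψ) iff χ) = 3 implies 1 = 1
φ implies φ = 1 implies 1 = 3
(φ implies φ) implies χ = 3 implies 1 = 1
not ((φ implies φ) implies χ) = not 1 = 2
((φ or ψ) implies ((φ implies ψ) iff χ)) implies not ((φ implies φ) implies χ) = 1 implies 2 = 3
ψ iff ψ = 3 iff 3 = 3
φ iff χ = 1 iff 1 = 3
(ψ iff ψ) implies (φ iff χ) = 3 implies 3 = 3
ψ implies ψ = 3 implies 3 = 3
((ψ iff ψ) implies (φ iff χ)) iff (ψ implies ψ) = 3 iff 3 = 3
(((φ or ψ) implies ((φ implies ψ) iff χ)) implies not ((φ implies φ) implies χ)) implies (((ψ iff ψ) implies (φ iff χ)) iff (ψ implies ψ)) = 3 implies 3 = 3
not ((((φ or ψ) implies ((φ implies ψ) iff χ)) implies not ((φ implies φ) implies χ)) implies (((ψ iff ψ) implies (φ iff χ)) iff (ψ implies ψ))) = not 3 = 0

0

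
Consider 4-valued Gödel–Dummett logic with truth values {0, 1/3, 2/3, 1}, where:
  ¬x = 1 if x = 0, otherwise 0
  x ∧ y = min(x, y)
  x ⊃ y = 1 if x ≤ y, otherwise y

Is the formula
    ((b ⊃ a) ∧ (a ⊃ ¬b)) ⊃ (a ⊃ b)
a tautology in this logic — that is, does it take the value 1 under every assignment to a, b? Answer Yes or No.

Counterexample: take a = 1/3, b = 0.
b ⊃ a = 0 ⊃ 1/3 = 1
¬b = ¬0 = 1
a ⊃ ¬b = 1/3 ⊃ 1 = 1
(b ⊃ a) ∧ (a ⊃ ¬b) = 1 ∧ 1 = 1
a ⊃ b = 1/3 ⊃ 0 = 0
((b ⊃ a) ∧ (a ⊃ ¬b)) ⊃ (a ⊃ b) = 1 ⊃ 0 = 0
This gives 0 ≠ 1.

No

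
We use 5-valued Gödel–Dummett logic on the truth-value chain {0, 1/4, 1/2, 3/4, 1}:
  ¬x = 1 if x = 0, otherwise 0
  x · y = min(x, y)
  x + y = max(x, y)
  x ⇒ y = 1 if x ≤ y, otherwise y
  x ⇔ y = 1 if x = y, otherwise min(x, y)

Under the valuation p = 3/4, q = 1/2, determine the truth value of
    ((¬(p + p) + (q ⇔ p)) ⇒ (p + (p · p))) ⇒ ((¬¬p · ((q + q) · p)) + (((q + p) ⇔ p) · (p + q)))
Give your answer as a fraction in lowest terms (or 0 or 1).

3/4

p + p = 3/4 + 3/4 = 3/4
¬(p + p) = ¬3/4 = 0
q ⇔ p = 1/2 ⇔ 3/4 = 1/2
¬(p + p) + (q ⇔ p) = 0 + 1/2 = 1/2
p · p = 3/4 · 3/4 = 3/4
p + (p · p) = 3/4 + 3/4 = 3/4
(¬(p + p) + (q ⇔ p)) ⇒ (p + (p · p)) = 1/2 ⇒ 3/4 = 1
¬p = ¬3/4 = 0
¬¬p = ¬0 = 1
q + q = 1/2 + 1/2 = 1/2
(q + q) · p = 1/2 · 3/4 = 1/2
¬¬p · ((q + q) · p) = 1 · 1/2 = 1/2
q + p = 1/2 + 3/4 = 3/4
(q + p) ⇔ p = 3/4 ⇔ 3/4 = 1
p + q = 3/4 + 1/2 = 3/4
((q + p) ⇔ p) · (p + q) = 1 · 3/4 = 3/4
(¬¬p · ((q + q) · p)) + (((q + p) ⇔ p) · (p + q)) = 1/2 + 3/4 = 3/4
((¬(p + p) + (q ⇔ p)) ⇒ (p + (p · p))) ⇒ ((¬¬p · ((q + q) · p)) + (((q + p) ⇔ p) · (p + q))) = 1 ⇒ 3/4 = 3/4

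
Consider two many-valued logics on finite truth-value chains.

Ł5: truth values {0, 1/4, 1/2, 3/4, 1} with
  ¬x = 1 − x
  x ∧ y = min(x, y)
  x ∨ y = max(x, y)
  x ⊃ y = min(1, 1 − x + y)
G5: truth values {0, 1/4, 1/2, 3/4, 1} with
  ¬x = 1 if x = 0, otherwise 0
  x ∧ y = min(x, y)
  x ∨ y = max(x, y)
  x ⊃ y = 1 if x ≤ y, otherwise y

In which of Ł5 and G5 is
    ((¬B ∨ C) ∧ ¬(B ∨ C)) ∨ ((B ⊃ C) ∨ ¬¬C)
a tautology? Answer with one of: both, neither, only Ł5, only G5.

In Ł5: at B = 1/4, C = 0 the value is 3/4 — not a tautology.
In G5: at B = 1/4, C = 0 the value is 0 — not a tautology.

neither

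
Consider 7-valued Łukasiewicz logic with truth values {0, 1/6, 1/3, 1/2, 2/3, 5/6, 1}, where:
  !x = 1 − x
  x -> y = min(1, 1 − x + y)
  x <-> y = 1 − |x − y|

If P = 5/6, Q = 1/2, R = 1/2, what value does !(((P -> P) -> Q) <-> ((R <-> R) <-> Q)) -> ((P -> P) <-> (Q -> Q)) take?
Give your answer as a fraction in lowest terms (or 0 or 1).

P -> P = 5/6 -> 5/6 = 1
(P -> P) -> Q = 1 -> 1/2 = 1/2
R <-> R = 1/2 <-> 1/2 = 1
(R <-> R) <-> Q = 1 <-> 1/2 = 1/2
((P -> P) -> Q) <-> ((R <-> R) <-> Q) = 1/2 <-> 1/2 = 1
!(((P -> P) -> Q) <-> ((R <-> R) <-> Q)) = !1 = 0
P -> P = 5/6 -> 5/6 = 1
Q -> Q = 1/2 -> 1/2 = 1
(P -> P) <-> (Q -> Q) = 1 <-> 1 = 1
!(((P -> P) -> Q) <-> ((R <-> R) <-> Q)) -> ((P -> P) <-> (Q -> Q)) = 0 -> 1 = 1

1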